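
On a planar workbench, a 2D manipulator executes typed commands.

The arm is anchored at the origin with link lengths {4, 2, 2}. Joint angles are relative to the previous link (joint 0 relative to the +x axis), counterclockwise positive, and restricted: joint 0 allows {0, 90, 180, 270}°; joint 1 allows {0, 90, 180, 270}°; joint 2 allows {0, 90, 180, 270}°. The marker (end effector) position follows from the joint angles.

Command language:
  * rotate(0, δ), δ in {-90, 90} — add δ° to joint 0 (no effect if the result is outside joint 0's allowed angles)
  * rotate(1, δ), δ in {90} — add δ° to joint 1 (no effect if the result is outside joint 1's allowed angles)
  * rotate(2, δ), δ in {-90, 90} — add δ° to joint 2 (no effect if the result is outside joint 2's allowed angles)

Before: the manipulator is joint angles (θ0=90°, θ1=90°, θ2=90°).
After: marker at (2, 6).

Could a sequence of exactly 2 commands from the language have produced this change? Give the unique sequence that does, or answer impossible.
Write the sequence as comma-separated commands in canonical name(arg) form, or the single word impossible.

t0: joint angles (θ0=90°, θ1=90°, θ2=90°)
[1] after rotate(1, 90): joint angles (θ0=90°, θ1=180°, θ2=90°)
[2] after rotate(1, 90): joint angles (θ0=90°, θ1=270°, θ2=90°)
no other 2-command option fits: unique.

rotate(1, 90), rotate(1, 90)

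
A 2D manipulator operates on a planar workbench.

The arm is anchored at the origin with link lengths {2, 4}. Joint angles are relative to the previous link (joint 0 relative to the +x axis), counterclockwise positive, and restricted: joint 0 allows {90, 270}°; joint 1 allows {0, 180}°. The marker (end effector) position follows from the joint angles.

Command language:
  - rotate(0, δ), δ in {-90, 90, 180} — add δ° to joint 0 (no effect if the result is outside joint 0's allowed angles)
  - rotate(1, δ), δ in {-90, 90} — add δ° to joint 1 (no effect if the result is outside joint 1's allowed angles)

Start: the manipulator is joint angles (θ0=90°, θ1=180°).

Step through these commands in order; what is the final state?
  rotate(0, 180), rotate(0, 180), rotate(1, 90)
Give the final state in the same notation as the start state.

t0: joint angles (θ0=90°, θ1=180°)
t=1 rotate(0, 180) ⇒ joint angles (θ0=270°, θ1=180°)
t=2 rotate(0, 180) ⇒ joint angles (θ0=90°, θ1=180°)
t=3 rotate(1, 90) ⇒ joint angles (θ0=90°, θ1=180°)

joint angles (θ0=90°, θ1=180°)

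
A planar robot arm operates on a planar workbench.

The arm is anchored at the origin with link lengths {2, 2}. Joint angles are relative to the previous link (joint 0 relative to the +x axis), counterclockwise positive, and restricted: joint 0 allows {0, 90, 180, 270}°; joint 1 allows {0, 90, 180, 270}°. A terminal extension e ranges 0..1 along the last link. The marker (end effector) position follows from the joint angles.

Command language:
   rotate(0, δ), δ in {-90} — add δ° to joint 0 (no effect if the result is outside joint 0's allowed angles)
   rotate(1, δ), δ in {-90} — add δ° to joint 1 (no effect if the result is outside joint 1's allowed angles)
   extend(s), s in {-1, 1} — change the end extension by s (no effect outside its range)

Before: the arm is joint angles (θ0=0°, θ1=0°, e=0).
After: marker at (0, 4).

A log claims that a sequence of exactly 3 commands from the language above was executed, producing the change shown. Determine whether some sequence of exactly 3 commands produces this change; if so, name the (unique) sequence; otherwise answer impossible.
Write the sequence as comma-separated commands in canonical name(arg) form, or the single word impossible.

rotate(0, -90), rotate(0, -90), rotate(0, -90)

t0: joint angles (θ0=0°, θ1=0°, e=0)
t=1 rotate(0, -90) ⇒ joint angles (θ0=270°, θ1=0°, e=0)
t=2 rotate(0, -90) ⇒ joint angles (θ0=180°, θ1=0°, e=0)
t=3 rotate(0, -90) ⇒ joint angles (θ0=90°, θ1=0°, e=0)
no rival 3-sequence matches.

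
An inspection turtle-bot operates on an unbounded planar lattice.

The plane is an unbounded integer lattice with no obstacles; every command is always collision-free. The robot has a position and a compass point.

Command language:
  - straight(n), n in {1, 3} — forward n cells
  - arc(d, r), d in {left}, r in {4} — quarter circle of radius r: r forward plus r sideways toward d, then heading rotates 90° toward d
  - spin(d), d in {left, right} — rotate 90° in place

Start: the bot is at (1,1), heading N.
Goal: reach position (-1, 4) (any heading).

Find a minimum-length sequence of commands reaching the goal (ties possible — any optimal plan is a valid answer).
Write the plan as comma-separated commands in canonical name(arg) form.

straight(3), spin(left), straight(1), straight(1)

from: at (1,1), heading N
[1] after straight(3): at (1,4), heading N
[2] after spin(left): at (1,4), heading W
[3] after straight(1): at (0,4), heading W
[4] after straight(1): at (-1,4), heading W
minimal: 4 command(s), checked below 4.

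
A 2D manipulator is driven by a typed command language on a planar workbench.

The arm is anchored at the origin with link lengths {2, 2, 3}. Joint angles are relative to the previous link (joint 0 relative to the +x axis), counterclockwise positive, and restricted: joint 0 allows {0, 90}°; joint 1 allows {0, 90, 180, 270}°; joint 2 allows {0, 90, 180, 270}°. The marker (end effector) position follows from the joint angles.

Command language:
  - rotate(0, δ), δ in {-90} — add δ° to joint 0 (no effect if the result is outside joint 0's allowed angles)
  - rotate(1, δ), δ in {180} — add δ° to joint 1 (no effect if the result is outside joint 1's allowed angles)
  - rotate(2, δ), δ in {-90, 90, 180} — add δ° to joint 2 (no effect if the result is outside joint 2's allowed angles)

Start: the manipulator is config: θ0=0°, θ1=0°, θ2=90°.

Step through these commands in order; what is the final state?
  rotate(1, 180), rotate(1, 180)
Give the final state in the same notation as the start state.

config: θ0=0°, θ1=0°, θ2=90°

initial: config: θ0=0°, θ1=0°, θ2=90°
1. rotate(1, 180) → config: θ0=0°, θ1=180°, θ2=90°
2. rotate(1, 180) → config: θ0=0°, θ1=0°, θ2=90°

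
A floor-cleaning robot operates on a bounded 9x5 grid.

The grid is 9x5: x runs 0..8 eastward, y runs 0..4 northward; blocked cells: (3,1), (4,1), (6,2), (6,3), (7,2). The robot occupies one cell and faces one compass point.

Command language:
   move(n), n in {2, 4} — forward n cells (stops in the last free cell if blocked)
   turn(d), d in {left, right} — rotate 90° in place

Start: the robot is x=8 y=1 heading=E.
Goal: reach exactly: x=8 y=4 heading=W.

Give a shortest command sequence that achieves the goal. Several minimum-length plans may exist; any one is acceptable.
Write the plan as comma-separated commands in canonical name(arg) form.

begin: x=8 y=1 heading=E
1. turn(left) → x=8 y=1 heading=N
2. move(4) → x=8 y=4 heading=N
3. turn(left) → x=8 y=4 heading=W
minimal: 3 command(s), checked below 3.

turn(left), move(4), turn(left)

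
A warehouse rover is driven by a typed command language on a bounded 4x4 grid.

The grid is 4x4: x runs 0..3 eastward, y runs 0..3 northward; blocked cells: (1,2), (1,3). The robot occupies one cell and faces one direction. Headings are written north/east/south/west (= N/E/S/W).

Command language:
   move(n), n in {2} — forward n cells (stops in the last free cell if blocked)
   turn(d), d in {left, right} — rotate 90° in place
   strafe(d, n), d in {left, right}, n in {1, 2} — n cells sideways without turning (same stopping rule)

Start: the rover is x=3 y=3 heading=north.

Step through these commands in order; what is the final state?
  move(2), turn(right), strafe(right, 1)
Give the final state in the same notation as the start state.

x=3 y=2 heading=east

start: x=3 y=3 heading=north
1. move(2) → x=3 y=3 heading=north
2. turn(right) → x=3 y=3 heading=east
3. strafe(right, 1) → x=3 y=2 heading=east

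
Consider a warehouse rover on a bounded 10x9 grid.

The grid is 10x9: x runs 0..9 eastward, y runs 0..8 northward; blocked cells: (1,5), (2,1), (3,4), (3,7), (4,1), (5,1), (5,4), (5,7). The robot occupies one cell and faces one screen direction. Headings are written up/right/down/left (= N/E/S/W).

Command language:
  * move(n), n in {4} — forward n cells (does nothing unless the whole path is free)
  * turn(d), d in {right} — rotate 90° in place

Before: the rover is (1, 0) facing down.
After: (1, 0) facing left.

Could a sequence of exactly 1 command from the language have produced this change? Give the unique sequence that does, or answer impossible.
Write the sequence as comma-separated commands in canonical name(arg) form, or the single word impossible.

key: (1,0) unchanged — the single command moves nothing
initial: (1, 0) facing down
1. turn(right) → (1, 0) facing left
uniquely the one of 2 1-step routes that fits.

turn(right)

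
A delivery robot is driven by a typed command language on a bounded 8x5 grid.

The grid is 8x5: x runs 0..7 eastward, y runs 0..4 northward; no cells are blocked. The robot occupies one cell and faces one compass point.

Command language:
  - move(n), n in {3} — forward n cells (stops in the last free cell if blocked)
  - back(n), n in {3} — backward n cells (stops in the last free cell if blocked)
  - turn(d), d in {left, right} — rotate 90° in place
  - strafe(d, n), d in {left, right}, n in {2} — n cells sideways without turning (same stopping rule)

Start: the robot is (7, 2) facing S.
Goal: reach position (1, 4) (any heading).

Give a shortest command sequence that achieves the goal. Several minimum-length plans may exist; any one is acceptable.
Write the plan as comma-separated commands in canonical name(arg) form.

from: (7, 2) facing S
1. strafe(right, 2) → (5, 2) facing S
2. strafe(right, 2) → (3, 2) facing S
3. strafe(right, 2) → (1, 2) facing S
4. back(3) → (1, 4) facing S
no 3-step plan works, so 4 is optimal.

strafe(right, 2), strafe(right, 2), strafe(right, 2), back(3)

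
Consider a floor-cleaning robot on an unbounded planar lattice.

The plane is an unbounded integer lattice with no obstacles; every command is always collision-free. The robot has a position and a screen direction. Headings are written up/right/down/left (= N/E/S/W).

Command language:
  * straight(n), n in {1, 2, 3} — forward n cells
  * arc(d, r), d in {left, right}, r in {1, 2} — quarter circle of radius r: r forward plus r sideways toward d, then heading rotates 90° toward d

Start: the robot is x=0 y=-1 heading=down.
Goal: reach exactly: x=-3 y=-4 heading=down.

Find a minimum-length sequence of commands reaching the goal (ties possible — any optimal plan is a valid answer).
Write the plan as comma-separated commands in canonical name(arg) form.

arc(right, 2), arc(left, 1)

initial: x=0 y=-1 heading=down
step 1 (arc(right, 2)): x=-2 y=-3 heading=left
step 2 (arc(left, 1)): x=-3 y=-4 heading=down
no 1-step plan works, so 2 is optimal.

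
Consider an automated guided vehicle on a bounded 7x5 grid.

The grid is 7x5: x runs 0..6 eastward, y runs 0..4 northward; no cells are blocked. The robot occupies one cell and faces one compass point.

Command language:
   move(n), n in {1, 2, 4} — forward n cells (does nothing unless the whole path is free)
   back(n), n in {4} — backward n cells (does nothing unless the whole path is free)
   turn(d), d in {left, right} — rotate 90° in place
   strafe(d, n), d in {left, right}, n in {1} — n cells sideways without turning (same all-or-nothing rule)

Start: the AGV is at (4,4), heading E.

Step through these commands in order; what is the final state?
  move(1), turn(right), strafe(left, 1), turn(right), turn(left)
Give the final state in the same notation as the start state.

at (6,4), heading S

initial: at (4,4), heading E
t=1 move(1) ⇒ at (5,4), heading E
t=2 turn(right) ⇒ at (5,4), heading S
t=3 strafe(left, 1) ⇒ at (6,4), heading S
t=4 turn(right) ⇒ at (6,4), heading W
t=5 turn(left) ⇒ at (6,4), heading S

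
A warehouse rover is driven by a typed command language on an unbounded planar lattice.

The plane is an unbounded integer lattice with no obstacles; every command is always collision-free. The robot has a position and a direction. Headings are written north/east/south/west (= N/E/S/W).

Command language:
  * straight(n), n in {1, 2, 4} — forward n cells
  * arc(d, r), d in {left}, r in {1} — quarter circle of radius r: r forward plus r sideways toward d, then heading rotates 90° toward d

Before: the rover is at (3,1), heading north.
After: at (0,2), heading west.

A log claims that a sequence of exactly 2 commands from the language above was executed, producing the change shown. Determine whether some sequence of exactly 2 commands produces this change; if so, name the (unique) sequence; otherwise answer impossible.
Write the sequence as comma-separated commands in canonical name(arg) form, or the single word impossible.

key: order matters: swapping arc(left, 1) and straight(2) lands elsewhere
t0: at (3,1), heading north
step 1 (arc(left, 1)): at (2,2), heading west
step 2 (straight(2)): at (0,2), heading west
uniquely the one of 16 2-step routes that fits.

arc(left, 1), straight(2)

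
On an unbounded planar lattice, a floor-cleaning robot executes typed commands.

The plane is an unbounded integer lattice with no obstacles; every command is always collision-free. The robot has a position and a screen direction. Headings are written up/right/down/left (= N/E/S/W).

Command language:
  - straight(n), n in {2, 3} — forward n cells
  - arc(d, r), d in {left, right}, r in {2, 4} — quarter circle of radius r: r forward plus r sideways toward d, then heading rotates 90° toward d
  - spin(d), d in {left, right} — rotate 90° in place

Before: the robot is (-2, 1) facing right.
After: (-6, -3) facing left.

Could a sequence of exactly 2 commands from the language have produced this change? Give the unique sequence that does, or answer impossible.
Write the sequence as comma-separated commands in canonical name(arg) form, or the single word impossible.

spin(right), arc(right, 4)

key: position moved to (-6,-3) AND the heading swung to W — translation plus rotation needed
from: (-2, 1) facing right
step 1 (spin(right)): (-2, 1) facing down
step 2 (arc(right, 4)): (-6, -3) facing left
uniquely the one of 64 2-step routes that fits.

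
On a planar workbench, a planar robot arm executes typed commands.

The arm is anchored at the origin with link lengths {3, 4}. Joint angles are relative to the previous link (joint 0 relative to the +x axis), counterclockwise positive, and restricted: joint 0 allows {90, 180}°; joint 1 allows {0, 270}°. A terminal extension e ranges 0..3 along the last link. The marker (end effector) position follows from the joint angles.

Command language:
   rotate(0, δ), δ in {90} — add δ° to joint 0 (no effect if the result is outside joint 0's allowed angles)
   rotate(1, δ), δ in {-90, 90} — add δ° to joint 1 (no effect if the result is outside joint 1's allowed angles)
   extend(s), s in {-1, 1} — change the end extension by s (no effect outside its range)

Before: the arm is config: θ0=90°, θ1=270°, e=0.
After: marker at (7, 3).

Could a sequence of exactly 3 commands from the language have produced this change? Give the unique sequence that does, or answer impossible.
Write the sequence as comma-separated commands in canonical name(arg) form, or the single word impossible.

extend(1), extend(1), extend(1)

from: config: θ0=90°, θ1=270°, e=0
[1] after extend(1): config: θ0=90°, θ1=270°, e=1
[2] after extend(1): config: θ0=90°, θ1=270°, e=2
[3] after extend(1): config: θ0=90°, θ1=270°, e=3
uniquely the one of 125 3-step routes that fits.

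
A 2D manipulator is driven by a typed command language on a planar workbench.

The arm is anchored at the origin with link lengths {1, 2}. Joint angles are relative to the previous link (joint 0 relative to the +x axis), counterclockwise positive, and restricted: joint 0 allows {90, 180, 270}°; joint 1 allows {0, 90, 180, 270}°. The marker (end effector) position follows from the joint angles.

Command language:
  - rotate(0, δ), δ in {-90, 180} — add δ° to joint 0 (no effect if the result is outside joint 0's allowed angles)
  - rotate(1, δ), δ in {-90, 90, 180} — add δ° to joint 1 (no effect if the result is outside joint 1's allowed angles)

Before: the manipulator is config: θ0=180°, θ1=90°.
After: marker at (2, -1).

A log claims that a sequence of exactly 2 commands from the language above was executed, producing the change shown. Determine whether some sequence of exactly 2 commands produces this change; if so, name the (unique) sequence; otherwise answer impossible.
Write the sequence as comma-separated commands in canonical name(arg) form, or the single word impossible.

rotate(0, -90), rotate(0, 180)

key: order matters: swapping rotate(0, -90) and rotate(0, 180) lands elsewhere
t0: config: θ0=180°, θ1=90°
[1] after rotate(0, -90): config: θ0=90°, θ1=90°
[2] after rotate(0, 180): config: θ0=270°, θ1=90°
all 25 alternatives checked — unique.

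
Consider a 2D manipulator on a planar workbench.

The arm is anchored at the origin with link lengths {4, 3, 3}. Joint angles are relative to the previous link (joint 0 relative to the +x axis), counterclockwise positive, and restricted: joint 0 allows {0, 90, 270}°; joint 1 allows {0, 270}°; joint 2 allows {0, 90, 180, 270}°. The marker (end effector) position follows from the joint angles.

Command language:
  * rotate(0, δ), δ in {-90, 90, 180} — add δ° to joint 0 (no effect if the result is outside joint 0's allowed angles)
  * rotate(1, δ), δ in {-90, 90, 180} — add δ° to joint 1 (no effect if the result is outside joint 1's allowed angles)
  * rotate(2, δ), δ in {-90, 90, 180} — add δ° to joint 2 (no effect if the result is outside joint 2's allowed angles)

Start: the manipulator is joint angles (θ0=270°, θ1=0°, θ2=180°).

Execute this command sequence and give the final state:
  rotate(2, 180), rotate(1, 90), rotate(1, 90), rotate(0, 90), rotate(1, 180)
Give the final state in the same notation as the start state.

joint angles (θ0=0°, θ1=0°, θ2=0°)

begin: joint angles (θ0=270°, θ1=0°, θ2=180°)
1. rotate(2, 180) → joint angles (θ0=270°, θ1=0°, θ2=0°)
2. rotate(1, 90) → joint angles (θ0=270°, θ1=0°, θ2=0°)
3. rotate(1, 90) → joint angles (θ0=270°, θ1=0°, θ2=0°)
4. rotate(0, 90) → joint angles (θ0=0°, θ1=0°, θ2=0°)
5. rotate(1, 180) → joint angles (θ0=0°, θ1=0°, θ2=0°)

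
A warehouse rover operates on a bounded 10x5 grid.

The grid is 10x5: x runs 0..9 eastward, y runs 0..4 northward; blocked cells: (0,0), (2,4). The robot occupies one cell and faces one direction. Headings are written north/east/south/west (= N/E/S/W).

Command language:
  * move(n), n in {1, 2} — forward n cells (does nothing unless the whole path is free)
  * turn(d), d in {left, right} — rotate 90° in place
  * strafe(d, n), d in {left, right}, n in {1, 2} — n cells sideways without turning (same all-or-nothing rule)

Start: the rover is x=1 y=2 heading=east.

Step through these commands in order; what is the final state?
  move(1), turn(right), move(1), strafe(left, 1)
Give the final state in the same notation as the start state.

x=3 y=1 heading=south

initial: x=1 y=2 heading=east
[1] after move(1): x=2 y=2 heading=east
[2] after turn(right): x=2 y=2 heading=south
[3] after move(1): x=2 y=1 heading=south
[4] after strafe(left, 1): x=3 y=1 heading=south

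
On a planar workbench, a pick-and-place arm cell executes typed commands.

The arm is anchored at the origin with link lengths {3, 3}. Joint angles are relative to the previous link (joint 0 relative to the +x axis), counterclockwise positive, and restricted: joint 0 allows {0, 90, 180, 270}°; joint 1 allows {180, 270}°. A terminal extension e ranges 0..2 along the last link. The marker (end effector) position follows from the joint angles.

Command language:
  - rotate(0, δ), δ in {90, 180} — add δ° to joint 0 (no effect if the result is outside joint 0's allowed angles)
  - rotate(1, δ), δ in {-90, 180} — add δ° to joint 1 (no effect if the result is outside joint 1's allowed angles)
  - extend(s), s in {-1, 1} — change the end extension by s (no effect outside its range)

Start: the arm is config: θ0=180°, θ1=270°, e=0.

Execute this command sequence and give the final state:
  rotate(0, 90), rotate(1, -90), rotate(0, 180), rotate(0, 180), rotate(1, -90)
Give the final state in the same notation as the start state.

start: config: θ0=180°, θ1=270°, e=0
step 1 (rotate(0, 90)): config: θ0=270°, θ1=270°, e=0
step 2 (rotate(1, -90)): config: θ0=270°, θ1=180°, e=0
step 3 (rotate(0, 180)): config: θ0=90°, θ1=180°, e=0
step 4 (rotate(0, 180)): config: θ0=270°, θ1=180°, e=0
step 5 (rotate(1, -90)): config: θ0=270°, θ1=180°, e=0

config: θ0=270°, θ1=180°, e=0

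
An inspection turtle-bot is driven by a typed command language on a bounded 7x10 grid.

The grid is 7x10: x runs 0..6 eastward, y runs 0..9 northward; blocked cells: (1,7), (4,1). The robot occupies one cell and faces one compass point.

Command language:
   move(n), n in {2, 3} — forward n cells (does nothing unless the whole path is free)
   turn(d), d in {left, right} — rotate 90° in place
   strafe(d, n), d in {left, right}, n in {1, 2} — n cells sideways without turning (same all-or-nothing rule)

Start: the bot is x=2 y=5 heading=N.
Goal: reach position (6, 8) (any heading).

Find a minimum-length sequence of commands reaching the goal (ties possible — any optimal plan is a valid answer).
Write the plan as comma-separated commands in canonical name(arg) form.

from: x=2 y=5 heading=N
step 1 (move(3)): x=2 y=8 heading=N
step 2 (strafe(right, 2)): x=4 y=8 heading=N
step 3 (strafe(right, 2)): x=6 y=8 heading=N
nothing shorter than 3 reaches the goal.

move(3), strafe(right, 2), strafe(right, 2)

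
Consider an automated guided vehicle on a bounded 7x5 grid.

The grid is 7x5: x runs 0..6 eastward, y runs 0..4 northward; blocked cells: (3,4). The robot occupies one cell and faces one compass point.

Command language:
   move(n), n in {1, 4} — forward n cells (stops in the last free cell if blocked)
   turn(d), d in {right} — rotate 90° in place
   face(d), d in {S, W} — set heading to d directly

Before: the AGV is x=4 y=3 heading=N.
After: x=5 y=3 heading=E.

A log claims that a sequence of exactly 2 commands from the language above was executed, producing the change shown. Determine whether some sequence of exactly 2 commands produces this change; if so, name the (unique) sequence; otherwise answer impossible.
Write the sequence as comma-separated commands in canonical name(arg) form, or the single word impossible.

key: order matters: swapping turn(right) and move(1) lands elsewhere
initial: x=4 y=3 heading=N
t=1 turn(right) ⇒ x=4 y=3 heading=E
t=2 move(1) ⇒ x=5 y=3 heading=E
no other 2-command option fits: unique.

turn(right), move(1)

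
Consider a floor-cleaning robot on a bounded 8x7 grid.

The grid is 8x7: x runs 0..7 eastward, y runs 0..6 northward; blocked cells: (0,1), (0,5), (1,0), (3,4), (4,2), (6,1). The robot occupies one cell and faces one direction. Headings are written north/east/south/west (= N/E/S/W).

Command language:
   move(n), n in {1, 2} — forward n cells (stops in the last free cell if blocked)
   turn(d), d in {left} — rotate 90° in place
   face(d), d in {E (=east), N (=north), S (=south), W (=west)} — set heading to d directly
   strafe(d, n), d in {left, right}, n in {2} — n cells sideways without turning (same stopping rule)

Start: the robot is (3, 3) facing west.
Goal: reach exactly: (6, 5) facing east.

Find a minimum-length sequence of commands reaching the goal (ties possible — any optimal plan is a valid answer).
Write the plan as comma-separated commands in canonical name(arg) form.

from: (3, 3) facing west
[1] after face(E): (3, 3) facing east
[2] after move(2): (5, 3) facing east
[3] after strafe(left, 2): (5, 5) facing east
[4] after move(1): (6, 5) facing east
minimal: 4 command(s), checked below 4.

face(E), move(2), strafe(left, 2), move(1)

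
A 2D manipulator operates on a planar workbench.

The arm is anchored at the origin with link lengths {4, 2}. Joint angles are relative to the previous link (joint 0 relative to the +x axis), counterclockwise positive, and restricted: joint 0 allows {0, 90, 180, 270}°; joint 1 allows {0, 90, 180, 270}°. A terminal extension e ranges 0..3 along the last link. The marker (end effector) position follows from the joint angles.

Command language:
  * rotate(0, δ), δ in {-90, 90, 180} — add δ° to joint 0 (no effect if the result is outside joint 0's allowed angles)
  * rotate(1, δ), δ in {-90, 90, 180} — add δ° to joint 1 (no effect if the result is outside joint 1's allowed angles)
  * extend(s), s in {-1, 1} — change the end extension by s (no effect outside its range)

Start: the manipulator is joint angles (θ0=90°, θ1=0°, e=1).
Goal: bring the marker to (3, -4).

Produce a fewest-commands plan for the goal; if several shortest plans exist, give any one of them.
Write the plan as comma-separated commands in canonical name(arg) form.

rotate(1, 90), rotate(0, 180)

initial: joint angles (θ0=90°, θ1=0°, e=1)
[1] after rotate(1, 90): joint angles (θ0=90°, θ1=90°, e=1)
[2] after rotate(0, 180): joint angles (θ0=270°, θ1=90°, e=1)
shorter routes all fall short; 2 is best.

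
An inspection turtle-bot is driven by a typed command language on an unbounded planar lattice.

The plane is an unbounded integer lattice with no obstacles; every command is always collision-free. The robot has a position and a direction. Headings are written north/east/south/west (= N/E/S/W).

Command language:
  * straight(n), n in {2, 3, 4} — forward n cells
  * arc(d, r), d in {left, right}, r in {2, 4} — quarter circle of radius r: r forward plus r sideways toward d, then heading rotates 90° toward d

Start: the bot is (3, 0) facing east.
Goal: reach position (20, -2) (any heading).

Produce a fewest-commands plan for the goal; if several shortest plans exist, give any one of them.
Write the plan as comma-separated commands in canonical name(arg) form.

t0: (3, 0) facing east
1. arc(right, 2) → (5, -2) facing south
2. arc(left, 4) → (9, -6) facing east
3. straight(3) → (12, -6) facing east
4. straight(4) → (16, -6) facing east
5. arc(left, 4) → (20, -2) facing north
shorter routes all fall short; 5 is best.

arc(right, 2), arc(left, 4), straight(3), straight(4), arc(left, 4)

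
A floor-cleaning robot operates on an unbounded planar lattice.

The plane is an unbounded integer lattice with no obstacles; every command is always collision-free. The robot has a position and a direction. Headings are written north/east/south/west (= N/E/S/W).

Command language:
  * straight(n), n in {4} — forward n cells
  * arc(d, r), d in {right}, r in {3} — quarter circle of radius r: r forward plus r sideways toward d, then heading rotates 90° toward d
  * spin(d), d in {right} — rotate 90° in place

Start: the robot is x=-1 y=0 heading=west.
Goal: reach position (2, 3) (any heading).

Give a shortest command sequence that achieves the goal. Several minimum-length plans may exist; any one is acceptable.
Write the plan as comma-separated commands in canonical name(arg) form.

t0: x=-1 y=0 heading=west
t=1 spin(right) ⇒ x=-1 y=0 heading=north
t=2 arc(right, 3) ⇒ x=2 y=3 heading=east
nothing shorter than 2 reaches the goal.

spin(right), arc(right, 3)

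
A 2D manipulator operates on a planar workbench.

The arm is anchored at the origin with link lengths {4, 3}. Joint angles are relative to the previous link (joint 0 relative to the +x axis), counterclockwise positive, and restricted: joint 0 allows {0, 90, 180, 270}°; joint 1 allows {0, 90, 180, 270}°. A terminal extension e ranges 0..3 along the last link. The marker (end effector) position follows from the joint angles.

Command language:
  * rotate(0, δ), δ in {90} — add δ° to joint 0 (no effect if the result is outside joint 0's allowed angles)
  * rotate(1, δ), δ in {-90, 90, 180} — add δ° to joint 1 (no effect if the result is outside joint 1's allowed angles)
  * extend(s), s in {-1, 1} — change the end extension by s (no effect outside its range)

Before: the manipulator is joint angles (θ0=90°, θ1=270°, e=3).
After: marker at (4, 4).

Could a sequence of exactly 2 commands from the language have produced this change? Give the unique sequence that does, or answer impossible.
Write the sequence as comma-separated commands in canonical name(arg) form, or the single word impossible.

extend(-1), extend(-1)

start: joint angles (θ0=90°, θ1=270°, e=3)
t=1 extend(-1) ⇒ joint angles (θ0=90°, θ1=270°, e=2)
t=2 extend(-1) ⇒ joint angles (θ0=90°, θ1=270°, e=1)
no rival 2-sequence matches.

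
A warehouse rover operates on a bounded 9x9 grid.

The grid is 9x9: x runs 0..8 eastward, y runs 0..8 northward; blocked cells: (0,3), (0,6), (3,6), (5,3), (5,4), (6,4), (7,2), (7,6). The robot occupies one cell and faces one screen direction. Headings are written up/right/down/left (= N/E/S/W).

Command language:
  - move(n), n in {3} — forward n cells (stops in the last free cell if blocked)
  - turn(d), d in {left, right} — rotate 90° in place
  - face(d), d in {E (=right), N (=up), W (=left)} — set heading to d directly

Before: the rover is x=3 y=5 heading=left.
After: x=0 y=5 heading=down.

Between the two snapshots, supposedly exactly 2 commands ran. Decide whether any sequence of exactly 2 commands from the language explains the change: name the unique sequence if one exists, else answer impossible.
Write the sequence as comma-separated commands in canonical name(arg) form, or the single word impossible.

key: running turn(left) before move(3) would end elsewhere — order is forced
begin: x=3 y=5 heading=left
[1] after move(3): x=0 y=5 heading=left
[2] after turn(left): x=0 y=5 heading=down
uniquely the one of 36 2-step routes that fits.

move(3), turn(left)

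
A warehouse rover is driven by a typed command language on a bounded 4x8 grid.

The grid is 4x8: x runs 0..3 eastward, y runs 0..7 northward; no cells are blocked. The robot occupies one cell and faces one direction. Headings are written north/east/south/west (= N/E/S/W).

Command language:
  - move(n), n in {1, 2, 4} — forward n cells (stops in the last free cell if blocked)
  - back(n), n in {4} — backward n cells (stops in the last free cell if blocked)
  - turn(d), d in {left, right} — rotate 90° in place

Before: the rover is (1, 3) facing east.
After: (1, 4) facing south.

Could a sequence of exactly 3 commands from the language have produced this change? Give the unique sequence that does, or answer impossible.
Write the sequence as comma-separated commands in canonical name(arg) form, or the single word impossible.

turn(right), move(4), back(4)

key: order matters: swapping turn(right) and back(4) lands elsewhere
initial: (1, 3) facing east
1. turn(right) → (1, 3) facing south
2. move(4) → (1, 0) facing south
3. back(4) → (1, 4) facing south
no rival 3-sequence matches.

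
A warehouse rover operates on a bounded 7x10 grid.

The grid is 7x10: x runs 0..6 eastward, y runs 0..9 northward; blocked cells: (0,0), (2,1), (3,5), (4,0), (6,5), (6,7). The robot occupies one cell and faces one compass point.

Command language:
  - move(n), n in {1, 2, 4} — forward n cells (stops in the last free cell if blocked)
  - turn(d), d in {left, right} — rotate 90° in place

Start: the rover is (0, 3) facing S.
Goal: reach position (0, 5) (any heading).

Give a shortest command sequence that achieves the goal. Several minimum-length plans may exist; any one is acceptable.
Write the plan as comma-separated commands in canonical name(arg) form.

turn(left), turn(left), move(2)

start: (0, 3) facing S
1. turn(left) → (0, 3) facing E
2. turn(left) → (0, 3) facing N
3. move(2) → (0, 5) facing N
no 2-step plan works, so 3 is optimal.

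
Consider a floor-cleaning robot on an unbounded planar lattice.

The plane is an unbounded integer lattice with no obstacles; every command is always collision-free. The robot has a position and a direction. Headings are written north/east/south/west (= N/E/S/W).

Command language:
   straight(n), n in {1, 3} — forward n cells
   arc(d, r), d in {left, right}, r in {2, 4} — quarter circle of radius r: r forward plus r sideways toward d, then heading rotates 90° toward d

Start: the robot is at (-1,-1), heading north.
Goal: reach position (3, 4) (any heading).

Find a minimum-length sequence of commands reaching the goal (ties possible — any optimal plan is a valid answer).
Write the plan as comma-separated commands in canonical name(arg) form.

initial: at (-1,-1), heading north
1. straight(1) → at (-1,0), heading north
2. arc(right, 4) → at (3,4), heading east
nothing shorter than 2 reaches the goal.

straight(1), arc(right, 4)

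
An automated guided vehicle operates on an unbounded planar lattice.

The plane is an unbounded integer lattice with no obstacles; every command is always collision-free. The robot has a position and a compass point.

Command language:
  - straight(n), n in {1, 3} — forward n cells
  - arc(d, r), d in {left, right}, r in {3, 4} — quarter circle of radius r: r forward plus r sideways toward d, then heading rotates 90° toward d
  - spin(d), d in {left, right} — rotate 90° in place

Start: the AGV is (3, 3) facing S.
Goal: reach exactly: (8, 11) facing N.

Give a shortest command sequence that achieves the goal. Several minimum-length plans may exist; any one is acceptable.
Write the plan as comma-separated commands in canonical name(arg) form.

straight(3), spin(right), arc(right, 3), arc(right, 4), arc(left, 4)

from: (3, 3) facing S
t=1 straight(3) ⇒ (3, 0) facing S
t=2 spin(right) ⇒ (3, 0) facing W
t=3 arc(right, 3) ⇒ (0, 3) facing N
t=4 arc(right, 4) ⇒ (4, 7) facing E
t=5 arc(left, 4) ⇒ (8, 11) facing N
nothing shorter than 5 reaches the goal.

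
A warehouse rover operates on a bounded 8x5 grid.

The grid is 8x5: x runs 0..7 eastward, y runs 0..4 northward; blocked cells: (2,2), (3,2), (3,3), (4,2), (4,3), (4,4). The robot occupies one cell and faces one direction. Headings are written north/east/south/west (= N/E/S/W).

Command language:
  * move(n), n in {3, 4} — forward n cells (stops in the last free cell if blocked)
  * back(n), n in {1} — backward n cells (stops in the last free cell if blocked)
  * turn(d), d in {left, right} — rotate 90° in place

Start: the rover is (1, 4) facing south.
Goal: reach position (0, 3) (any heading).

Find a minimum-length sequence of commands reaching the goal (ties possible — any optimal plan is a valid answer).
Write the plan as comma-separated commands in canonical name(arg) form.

initial: (1, 4) facing south
[1] after turn(right): (1, 4) facing west
[2] after move(4): (0, 4) facing west
[3] after turn(right): (0, 4) facing north
[4] after back(1): (0, 3) facing north
no 3-step plan works, so 4 is optimal.

turn(right), move(4), turn(right), back(1)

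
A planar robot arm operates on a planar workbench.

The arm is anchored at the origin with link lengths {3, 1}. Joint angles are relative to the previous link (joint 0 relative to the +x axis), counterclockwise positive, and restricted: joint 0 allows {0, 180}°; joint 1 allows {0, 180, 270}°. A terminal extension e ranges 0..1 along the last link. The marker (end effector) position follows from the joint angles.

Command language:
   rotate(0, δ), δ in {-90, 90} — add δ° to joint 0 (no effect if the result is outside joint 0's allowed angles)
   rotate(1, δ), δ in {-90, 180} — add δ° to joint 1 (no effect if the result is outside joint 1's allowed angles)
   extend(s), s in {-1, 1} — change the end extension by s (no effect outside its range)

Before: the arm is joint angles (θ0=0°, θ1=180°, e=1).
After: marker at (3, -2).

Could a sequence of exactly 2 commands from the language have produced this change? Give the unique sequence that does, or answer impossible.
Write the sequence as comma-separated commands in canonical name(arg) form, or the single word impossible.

key: order matters: swapping rotate(1, 180) and rotate(1, -90) lands elsewhere
begin: joint angles (θ0=0°, θ1=180°, e=1)
1. rotate(1, 180) → joint angles (θ0=0°, θ1=0°, e=1)
2. rotate(1, -90) → joint angles (θ0=0°, θ1=270°, e=1)
uniquely the one of 36 2-step routes that fits.

rotate(1, 180), rotate(1, -90)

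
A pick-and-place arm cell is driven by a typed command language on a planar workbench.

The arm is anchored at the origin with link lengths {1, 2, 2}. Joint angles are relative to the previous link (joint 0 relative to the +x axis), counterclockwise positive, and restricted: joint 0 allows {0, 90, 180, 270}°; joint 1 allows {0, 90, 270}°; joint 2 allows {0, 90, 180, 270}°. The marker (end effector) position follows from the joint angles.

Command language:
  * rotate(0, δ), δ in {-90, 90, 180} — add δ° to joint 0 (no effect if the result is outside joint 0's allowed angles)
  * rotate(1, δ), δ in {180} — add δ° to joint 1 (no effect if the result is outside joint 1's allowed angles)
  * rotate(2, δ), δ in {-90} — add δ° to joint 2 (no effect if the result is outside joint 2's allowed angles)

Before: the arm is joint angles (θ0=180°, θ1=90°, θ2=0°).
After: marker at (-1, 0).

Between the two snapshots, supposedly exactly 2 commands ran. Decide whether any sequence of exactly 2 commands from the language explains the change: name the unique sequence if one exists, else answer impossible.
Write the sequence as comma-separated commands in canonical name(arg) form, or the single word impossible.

rotate(2, -90), rotate(2, -90)

begin: joint angles (θ0=180°, θ1=90°, θ2=0°)
t=1 rotate(2, -90) ⇒ joint angles (θ0=180°, θ1=90°, θ2=270°)
t=2 rotate(2, -90) ⇒ joint angles (θ0=180°, θ1=90°, θ2=180°)
uniquely the one of 25 2-step routes that fits.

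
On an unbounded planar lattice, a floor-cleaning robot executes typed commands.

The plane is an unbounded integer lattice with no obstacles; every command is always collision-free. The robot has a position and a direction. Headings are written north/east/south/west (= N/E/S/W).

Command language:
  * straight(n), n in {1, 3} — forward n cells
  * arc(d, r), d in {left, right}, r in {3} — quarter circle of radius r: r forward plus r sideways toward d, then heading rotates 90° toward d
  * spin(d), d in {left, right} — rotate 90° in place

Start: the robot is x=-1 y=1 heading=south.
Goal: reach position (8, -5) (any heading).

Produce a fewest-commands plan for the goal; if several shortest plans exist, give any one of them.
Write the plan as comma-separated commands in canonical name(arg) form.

initial: x=-1 y=1 heading=south
t=1 arc(left, 3) ⇒ x=2 y=-2 heading=east
t=2 straight(3) ⇒ x=5 y=-2 heading=east
t=3 arc(right, 3) ⇒ x=8 y=-5 heading=south
minimal: 3 command(s), checked below 3.

arc(left, 3), straight(3), arc(right, 3)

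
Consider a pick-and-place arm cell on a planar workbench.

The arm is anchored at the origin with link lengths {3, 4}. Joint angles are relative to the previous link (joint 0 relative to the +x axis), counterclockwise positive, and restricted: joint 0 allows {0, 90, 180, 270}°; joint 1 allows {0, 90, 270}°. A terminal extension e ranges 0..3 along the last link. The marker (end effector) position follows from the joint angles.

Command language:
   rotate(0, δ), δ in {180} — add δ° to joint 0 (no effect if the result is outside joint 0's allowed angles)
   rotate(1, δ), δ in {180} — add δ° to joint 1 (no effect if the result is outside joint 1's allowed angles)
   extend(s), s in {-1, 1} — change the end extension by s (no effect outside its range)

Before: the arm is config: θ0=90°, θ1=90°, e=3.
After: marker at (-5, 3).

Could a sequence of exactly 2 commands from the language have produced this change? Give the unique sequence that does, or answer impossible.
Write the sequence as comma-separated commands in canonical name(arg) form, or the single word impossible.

extend(-1), extend(-1)

t0: config: θ0=90°, θ1=90°, e=3
[1] after extend(-1): config: θ0=90°, θ1=90°, e=2
[2] after extend(-1): config: θ0=90°, θ1=90°, e=1
all 16 alternatives checked — unique.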